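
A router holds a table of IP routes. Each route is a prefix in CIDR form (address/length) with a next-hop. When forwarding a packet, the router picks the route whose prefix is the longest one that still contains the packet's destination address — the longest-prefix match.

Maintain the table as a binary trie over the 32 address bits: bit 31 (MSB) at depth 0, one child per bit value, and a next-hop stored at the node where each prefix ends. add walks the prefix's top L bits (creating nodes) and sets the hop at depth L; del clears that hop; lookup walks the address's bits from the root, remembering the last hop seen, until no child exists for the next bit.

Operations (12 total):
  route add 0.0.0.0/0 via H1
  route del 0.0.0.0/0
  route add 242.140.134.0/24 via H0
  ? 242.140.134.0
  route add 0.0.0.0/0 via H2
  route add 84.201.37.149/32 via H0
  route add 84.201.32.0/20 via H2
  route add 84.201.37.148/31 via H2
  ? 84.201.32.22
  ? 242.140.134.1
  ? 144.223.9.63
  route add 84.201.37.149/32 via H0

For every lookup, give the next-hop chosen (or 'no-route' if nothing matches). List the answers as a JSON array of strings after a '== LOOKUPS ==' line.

Apply in order:
  + 0.0.0.0/0 (H1) depth=0
  - 0.0.0.0/0 clear@0
  + 242.140.134.0/24 (H0) depth=24
  Q 242.140.134.0: descend 111100101000110010000110 ; hops seen [H0] ; pick H0
  + 0.0.0.0/0 (H2) depth=0
  + 84.201.37.149/32 (H0) depth=32
  + 84.201.32.0/20 (H2) depth=20
  + 84.201.37.148/31 (H2) depth=31
  Q 84.201.32.22: descend 010101001100100100100 ; hops seen [H2,H2] ; pick H2
  Q 242.140.134.1: descend 111100101000110010000110 ; hops seen [H2,H0] ; pick H0
  Q 144.223.9.63: descend 1 ; hops seen [H2] ; pick H2
  + 84.201.37.149/32 (H0) depth=32

== LOOKUPS ==
["H0","H2","H0","H2"]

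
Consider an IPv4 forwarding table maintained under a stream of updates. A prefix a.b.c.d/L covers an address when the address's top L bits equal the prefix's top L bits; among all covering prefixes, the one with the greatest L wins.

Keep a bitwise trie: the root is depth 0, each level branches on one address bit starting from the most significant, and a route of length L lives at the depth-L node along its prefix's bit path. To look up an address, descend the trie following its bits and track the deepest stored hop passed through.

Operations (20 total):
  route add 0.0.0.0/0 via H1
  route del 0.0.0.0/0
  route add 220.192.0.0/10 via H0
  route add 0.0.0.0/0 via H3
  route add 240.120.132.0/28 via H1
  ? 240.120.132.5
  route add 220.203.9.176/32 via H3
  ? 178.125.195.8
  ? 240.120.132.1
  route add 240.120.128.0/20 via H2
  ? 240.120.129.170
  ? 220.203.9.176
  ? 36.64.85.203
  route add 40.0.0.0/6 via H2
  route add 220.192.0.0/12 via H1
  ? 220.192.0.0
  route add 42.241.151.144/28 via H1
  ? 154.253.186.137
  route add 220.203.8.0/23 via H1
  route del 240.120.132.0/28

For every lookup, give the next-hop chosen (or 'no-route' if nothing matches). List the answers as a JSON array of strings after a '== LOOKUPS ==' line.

Apply in order:
  + 0.0.0.0/0 (H1) depth=0
  - 0.0.0.0/0 clear@0
  + 220.192.0.0/10 (H0) depth=10
  + 0.0.0.0/0 (H3) depth=0
  + 240.120.132.0/28 (H1) depth=28
  Q 240.120.132.5: descend 1111000001111000100001000000 ; hops seen [H3,H1] ; pick H1
  + 220.203.9.176/32 (H3) depth=32
  Q 178.125.195.8: descend 1 ; hops seen [H3] ; pick H3
  Q 240.120.132.1: descend 1111000001111000100001000000 ; hops seen [H3,H1] ; pick H1
  + 240.120.128.0/20 (H2) depth=20
  Q 240.120.129.170: descend 111100000111100010000 ; hops seen [H3,H2] ; pick H2
  Q 220.203.9.176: descend 11011100110010110000100110110000 ; hops seen [H3,H0,H3] ; pick H3
  Q 36.64.85.203: descend ε ; hops seen [H3] ; pick H3
  + 40.0.0.0/6 (H2) depth=6
  + 220.192.0.0/12 (H1) depth=12
  Q 220.192.0.0: descend 110111001100 ; hops seen [H3,H0,H1] ; pick H1
  + 42.241.151.144/28 (H1) depth=28
  Q 154.253.186.137: descend 1 ; hops seen [H3] ; pick H3
  + 220.203.8.0/23 (H1) depth=23
  - 240.120.132.0/28 clear@28

== LOOKUPS ==
["H1","H3","H1","H2","H3","H3","H1","H3"]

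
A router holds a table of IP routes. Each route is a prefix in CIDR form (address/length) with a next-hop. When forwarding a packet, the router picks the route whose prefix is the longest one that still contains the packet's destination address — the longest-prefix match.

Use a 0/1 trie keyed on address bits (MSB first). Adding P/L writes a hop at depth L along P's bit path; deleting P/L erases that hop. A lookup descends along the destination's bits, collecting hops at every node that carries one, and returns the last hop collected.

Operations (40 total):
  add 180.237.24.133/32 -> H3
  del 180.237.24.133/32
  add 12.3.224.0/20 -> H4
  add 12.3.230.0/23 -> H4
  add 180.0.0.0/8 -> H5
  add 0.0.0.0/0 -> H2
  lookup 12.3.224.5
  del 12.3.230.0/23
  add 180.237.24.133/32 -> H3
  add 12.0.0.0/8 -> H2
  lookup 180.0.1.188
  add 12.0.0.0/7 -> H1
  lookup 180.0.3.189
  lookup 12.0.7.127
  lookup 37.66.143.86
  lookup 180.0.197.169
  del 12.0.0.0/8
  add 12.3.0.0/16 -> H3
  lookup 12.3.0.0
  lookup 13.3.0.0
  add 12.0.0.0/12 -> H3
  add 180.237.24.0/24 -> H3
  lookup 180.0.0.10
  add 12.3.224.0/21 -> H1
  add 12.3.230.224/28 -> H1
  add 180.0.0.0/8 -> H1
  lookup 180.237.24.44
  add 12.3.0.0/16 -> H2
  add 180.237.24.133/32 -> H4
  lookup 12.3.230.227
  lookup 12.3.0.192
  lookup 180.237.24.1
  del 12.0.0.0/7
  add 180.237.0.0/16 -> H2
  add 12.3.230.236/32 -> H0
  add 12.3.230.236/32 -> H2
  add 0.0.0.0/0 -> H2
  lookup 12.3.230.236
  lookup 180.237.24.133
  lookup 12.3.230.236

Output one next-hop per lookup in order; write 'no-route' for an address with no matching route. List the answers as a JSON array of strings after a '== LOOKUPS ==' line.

Process each operation:
  + 180.237.24.133/32 (H3) depth=32
  del 180.237.24.133/32 (clear depth 32)
  + 12.3.224.0/20 (H4) depth=20
  + 12.3.230.0/23 (H4) depth=23
  + 180.0.0.0/8 (H5) depth=8
  + 0.0.0.0/0 (H2) depth=0
  Q 12.3.224.5: descend 000011000000001111100 ; hops seen [H2,H4] ; pick H4
  del 12.3.230.0/23 (clear depth 23)
  + 180.237.24.133/32 (H3) depth=32
  + 12.0.0.0/8 (H2) depth=8
  Q 180.0.1.188: descend 10110100 ; hops seen [H2,H5] ; pick H5
  + 12.0.0.0/7 (H1) depth=7
  Q 180.0.3.189: descend 10110100 ; hops seen [H2,H5] ; pick H5
  Q 12.0.7.127: descend 00001100000000 ; hops seen [H2,H1,H2] ; pick H2
  Q 37.66.143.86: descend 00 ; hops seen [H2] ; pick H2
  Q 180.0.197.169: descend 10110100 ; hops seen [H2,H5] ; pick H5
  del 12.0.0.0/8 (clear depth 8)
  + 12.3.0.0/16 (H3) depth=16
  Q 12.3.0.0: descend 0000110000000011 ; hops seen [H2,H1,H3] ; pick H3
  Q 13.3.0.0: descend 0000110 ; hops seen [H2,H1] ; pick H1
  + 12.0.0.0/12 (H3) depth=12
  + 180.237.24.0/24 (H3) depth=24
  Q 180.0.0.10: descend 10110100 ; hops seen [H2,H5] ; pick H5
  + 12.3.224.0/21 (H1) depth=21
  + 12.3.230.224/28 (H1) depth=28
  + 180.0.0.0/8 (H1) depth=8
  Q 180.237.24.44: descend 101101001110110100011000 ; hops seen [H2,H1,H3] ; pick H3
  + 12.3.0.0/16 (H2) depth=16
  + 180.237.24.133/32 (H4) depth=32
  Q 12.3.230.227: descend 0000110000000011111001101110 ; hops seen [H2,H1,H3,H2,H4,H1,H1] ; pick H1
  Q 12.3.0.192: descend 0000110000000011 ; hops seen [H2,H1,H3,H2] ; pick H2
  Q 180.237.24.1: descend 101101001110110100011000 ; hops seen [H2,H1,H3] ; pick H3
  del 12.0.0.0/7 (clear depth 7)
  + 180.237.0.0/16 (H2) depth=16
  + 12.3.230.236/32 (H0) depth=32
  + 12.3.230.236/32 (H2) depth=32
  + 0.0.0.0/0 (H2) depth=0
  Q 12.3.230.236: descend 00001100000000111110011011101100 ; hops seen [H2,H3,H2,H4,H1,H1,H2] ; pick H2
  Q 180.237.24.133: descend 10110100111011010001100010000101 ; hops seen [H2,H1,H2,H3,H4] ; pick H4
  Q 12.3.230.236: descend 00001100000000111110011011101100 ; hops seen [H2,H3,H2,H4,H1,H1,H2] ; pick H2

== LOOKUPS ==
["H4","H5","H5","H2","H2","H5","H3","H1","H5","H3","H1","H2","H3","H2","H4","H2"]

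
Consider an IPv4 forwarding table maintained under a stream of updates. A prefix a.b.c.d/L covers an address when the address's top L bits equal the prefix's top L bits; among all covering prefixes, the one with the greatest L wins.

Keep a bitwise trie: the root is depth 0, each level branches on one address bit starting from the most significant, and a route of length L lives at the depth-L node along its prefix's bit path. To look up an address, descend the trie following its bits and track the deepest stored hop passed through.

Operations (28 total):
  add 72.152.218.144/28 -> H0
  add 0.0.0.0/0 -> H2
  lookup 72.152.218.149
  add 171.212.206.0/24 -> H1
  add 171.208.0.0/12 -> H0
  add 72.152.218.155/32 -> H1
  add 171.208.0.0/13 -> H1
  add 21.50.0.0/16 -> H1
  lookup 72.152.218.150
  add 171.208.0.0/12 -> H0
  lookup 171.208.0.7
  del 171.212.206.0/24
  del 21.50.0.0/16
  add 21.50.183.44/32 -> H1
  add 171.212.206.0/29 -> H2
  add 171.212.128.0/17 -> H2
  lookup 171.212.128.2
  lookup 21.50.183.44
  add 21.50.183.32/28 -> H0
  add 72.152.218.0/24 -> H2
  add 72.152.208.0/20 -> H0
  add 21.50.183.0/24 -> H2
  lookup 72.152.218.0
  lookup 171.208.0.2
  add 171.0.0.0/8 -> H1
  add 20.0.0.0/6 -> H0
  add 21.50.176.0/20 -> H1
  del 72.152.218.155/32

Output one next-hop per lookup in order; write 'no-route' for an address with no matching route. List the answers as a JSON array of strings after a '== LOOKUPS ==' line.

Process each operation:
  + 72.152.218.144/28 (H0) depth=28
  + 0.0.0.0/0 (H2) depth=0
  Q 72.152.218.149: descend 0100100010011000110110101001 ; hops seen [H2,H0] ; pick H0
  + 171.212.206.0/24 (H1) depth=24
  + 171.208.0.0/12 (H0) depth=12
  + 72.152.218.155/32 (H1) depth=32
  + 171.208.0.0/13 (H1) depth=13
  + 21.50.0.0/16 (H1) depth=16
  Q 72.152.218.150: descend 0100100010011000110110101001 ; hops seen [H2,H0] ; pick H0
  + 171.208.0.0/12 (H0) depth=12
  Q 171.208.0.7: descend 1010101111010 ; hops seen [H2,H0,H1] ; pick H1
  del 171.212.206.0/24 (clear depth 24)
  del 21.50.0.0/16 (clear depth 16)
  + 21.50.183.44/32 (H1) depth=32
  + 171.212.206.0/29 (H2) depth=29
  + 171.212.128.0/17 (H2) depth=17
  Q 171.212.128.2: descend 10101011110101001 ; hops seen [H2,H0,H1,H2] ; pick H2
  Q 21.50.183.44: descend 00010101001100101011011100101100 ; hops seen [H2,H1] ; pick H1
  + 21.50.183.32/28 (H0) depth=28
  + 72.152.218.0/24 (H2) depth=24
  + 72.152.208.0/20 (H0) depth=20
  + 21.50.183.0/24 (H2) depth=24
  Q 72.152.218.0: descend 010010001001100011011010 ; hops seen [H2,H0,H2] ; pick H2
  Q 171.208.0.2: descend 1010101111010 ; hops seen [H2,H0,H1] ; pick H1
  + 171.0.0.0/8 (H1) depth=8
  + 20.0.0.0/6 (H0) depth=6
  + 21.50.176.0/20 (H1) depth=20
  del 72.152.218.155/32 (clear depth 32)

== LOOKUPS ==
["H0","H0","H1","H2","H1","H2","H1"]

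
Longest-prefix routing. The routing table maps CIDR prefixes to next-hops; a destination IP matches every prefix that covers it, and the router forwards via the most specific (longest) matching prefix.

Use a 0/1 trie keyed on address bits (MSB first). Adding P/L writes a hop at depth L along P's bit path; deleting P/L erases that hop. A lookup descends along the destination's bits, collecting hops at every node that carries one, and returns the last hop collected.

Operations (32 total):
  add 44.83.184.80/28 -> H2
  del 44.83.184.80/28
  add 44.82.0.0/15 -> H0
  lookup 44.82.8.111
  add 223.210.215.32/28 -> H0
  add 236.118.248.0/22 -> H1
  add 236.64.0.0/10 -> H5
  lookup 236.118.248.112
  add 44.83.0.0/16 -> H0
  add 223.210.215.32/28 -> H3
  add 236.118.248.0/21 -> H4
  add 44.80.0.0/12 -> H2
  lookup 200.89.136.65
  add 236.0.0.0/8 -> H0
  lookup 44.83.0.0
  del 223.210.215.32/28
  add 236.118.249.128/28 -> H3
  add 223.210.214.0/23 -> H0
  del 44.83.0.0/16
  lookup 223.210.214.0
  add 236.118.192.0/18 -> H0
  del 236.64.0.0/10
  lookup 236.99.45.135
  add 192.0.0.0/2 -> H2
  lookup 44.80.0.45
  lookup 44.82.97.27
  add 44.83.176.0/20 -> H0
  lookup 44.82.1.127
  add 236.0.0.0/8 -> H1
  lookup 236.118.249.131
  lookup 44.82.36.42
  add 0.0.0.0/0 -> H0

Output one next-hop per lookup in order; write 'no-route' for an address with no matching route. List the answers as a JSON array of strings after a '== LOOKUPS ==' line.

Process each operation:
  + 44.83.184.80/28 (H2) depth=28
  - 44.83.184.80/28 clear@28
  + 44.82.0.0/15 (H0) depth=15
  Q 44.82.8.111: descend 001011000101001 ; hops seen [H0] ; pick H0
  + 223.210.215.32/28 (H0) depth=28
  + 236.118.248.0/22 (H1) depth=22
  + 236.64.0.0/10 (H5) depth=10
  Q 236.118.248.112: descend 1110110001110110111110 ; hops seen [H5,H1] ; pick H1
  + 44.83.0.0/16 (H0) depth=16
  + 223.210.215.32/28 (H3) depth=28
  + 236.118.248.0/21 (H4) depth=21
  + 44.80.0.0/12 (H2) depth=12
  Q 200.89.136.65: descend 110 ; hops seen [∅] ; pick no-route
  + 236.0.0.0/8 (H0) depth=8
  Q 44.83.0.0: descend 0010110001010011 ; hops seen [H2,H0,H0] ; pick H0
  - 223.210.215.32/28 clear@28
  + 236.118.249.128/28 (H3) depth=28
  + 223.210.214.0/23 (H0) depth=23
  - 44.83.0.0/16 clear@16
  Q 223.210.214.0: descend 11011111110100101101011 ; hops seen [H0] ; pick H0
  + 236.118.192.0/18 (H0) depth=18
  - 236.64.0.0/10 clear@10
  Q 236.99.45.135: descend 11101100011 ; hops seen [H0] ; pick H0
  + 192.0.0.0/2 (H2) depth=2
  Q 44.80.0.45: descend 00101100010100 ; hops seen [H2] ; pick H2
  Q 44.82.97.27: descend 001011000101001 ; hops seen [H2,H0] ; pick H0
  + 44.83.176.0/20 (H0) depth=20
  Q 44.82.1.127: descend 001011000101001 ; hops seen [H2,H0] ; pick H0
  + 236.0.0.0/8 (H1) depth=8
  Q 236.118.249.131: descend 1110110001110110111110011000 ; hops seen [H2,H1,H0,H4,H1,H3] ; pick H3
  Q 44.82.36.42: descend 001011000101001 ; hops seen [H2,H0] ; pick H0
  + 0.0.0.0/0 (H0) depth=0

== LOOKUPS ==
["H0","H1","no-route","H0","H0","H0","H2","H0","H0","H3","H0"]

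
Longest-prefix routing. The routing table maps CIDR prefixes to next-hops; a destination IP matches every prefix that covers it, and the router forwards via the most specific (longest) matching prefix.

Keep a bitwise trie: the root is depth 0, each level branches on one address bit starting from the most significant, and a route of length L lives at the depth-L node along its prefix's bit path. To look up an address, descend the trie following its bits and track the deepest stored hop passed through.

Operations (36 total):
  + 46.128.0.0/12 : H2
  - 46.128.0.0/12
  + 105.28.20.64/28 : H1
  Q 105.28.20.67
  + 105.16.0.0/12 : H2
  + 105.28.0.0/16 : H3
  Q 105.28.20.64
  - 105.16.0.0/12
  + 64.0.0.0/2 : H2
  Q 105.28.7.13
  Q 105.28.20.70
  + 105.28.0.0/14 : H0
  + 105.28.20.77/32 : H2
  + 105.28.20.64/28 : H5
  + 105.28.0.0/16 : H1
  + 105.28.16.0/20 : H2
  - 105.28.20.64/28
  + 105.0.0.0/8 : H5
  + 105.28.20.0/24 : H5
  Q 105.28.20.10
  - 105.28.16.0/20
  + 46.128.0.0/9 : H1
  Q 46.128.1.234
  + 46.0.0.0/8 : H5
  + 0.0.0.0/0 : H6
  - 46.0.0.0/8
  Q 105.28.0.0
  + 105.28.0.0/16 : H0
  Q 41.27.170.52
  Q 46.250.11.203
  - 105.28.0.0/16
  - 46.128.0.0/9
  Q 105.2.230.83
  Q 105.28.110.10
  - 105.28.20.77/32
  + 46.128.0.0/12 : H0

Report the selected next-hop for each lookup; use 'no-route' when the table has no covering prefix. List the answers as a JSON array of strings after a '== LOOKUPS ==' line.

Process each operation:
  add 46.128.0.0/12 -> H2 at depth 12
  del 46.128.0.0/12 (clear depth 12)
  add 105.28.20.64/28 -> H1 at depth 28
  Q 105.28.20.67: descend 0110100100011100000101000100 ; hops seen [H1] ; pick H1
  add 105.16.0.0/12 -> H2 at depth 12
  add 105.28.0.0/16 -> H3 at depth 16
  Q 105.28.20.64: descend 0110100100011100000101000100 ; hops seen [H2,H3,H1] ; pick H1
  del 105.16.0.0/12 (clear depth 12)
  add 64.0.0.0/2 -> H2 at depth 2
  Q 105.28.7.13: descend 0110100100011100000 ; hops seen [H2,H3] ; pick H3
  Q 105.28.20.70: descend 0110100100011100000101000100 ; hops seen [H2,H3,H1] ; pick H1
  add 105.28.0.0/14 -> H0 at depth 14
  add 105.28.20.77/32 -> H2 at depth 32
  add 105.28.20.64/28 -> H5 at depth 28
  add 105.28.0.0/16 -> H1 at depth 16
  add 105.28.16.0/20 -> H2 at depth 20
  del 105.28.20.64/28 (clear depth 28)
  add 105.0.0.0/8 -> H5 at depth 8
  add 105.28.20.0/24 -> H5 at depth 24
  Q 105.28.20.10: descend 0110100100011100000101000 ; hops seen [H2,H5,H0,H1,H2,H5] ; pick H5
  del 105.28.16.0/20 (clear depth 20)
  add 46.128.0.0/9 -> H1 at depth 9
  Q 46.128.1.234: descend 001011101000 ; hops seen [H1] ; pick H1
  add 46.0.0.0/8 -> H5 at depth 8
  add 0.0.0.0/0 -> H6 at depth 0
  del 46.0.0.0/8 (clear depth 8)
  Q 105.28.0.0: descend 0110100100011100000 ; hops seen [H6,H2,H5,H0,H1] ; pick H1
  add 105.28.0.0/16 -> H0 at depth 16
  Q 41.27.170.52: descend 00101 ; hops seen [H6] ; pick H6
  Q 46.250.11.203: descend 001011101 ; hops seen [H6,H1] ; pick H1
  del 105.28.0.0/16 (clear depth 16)
  del 46.128.0.0/9 (clear depth 9)
  Q 105.2.230.83: descend 01101001000 ; hops seen [H6,H2,H5] ; pick H5
  Q 105.28.110.10: descend 01101001000111000 ; hops seen [H6,H2,H5,H0] ; pick H0
  del 105.28.20.77/32 (clear depth 32)
  add 46.128.0.0/12 -> H0 at depth 12

== LOOKUPS ==
["H1","H1","H3","H1","H5","H1","H1","H6","H1","H5","H0"]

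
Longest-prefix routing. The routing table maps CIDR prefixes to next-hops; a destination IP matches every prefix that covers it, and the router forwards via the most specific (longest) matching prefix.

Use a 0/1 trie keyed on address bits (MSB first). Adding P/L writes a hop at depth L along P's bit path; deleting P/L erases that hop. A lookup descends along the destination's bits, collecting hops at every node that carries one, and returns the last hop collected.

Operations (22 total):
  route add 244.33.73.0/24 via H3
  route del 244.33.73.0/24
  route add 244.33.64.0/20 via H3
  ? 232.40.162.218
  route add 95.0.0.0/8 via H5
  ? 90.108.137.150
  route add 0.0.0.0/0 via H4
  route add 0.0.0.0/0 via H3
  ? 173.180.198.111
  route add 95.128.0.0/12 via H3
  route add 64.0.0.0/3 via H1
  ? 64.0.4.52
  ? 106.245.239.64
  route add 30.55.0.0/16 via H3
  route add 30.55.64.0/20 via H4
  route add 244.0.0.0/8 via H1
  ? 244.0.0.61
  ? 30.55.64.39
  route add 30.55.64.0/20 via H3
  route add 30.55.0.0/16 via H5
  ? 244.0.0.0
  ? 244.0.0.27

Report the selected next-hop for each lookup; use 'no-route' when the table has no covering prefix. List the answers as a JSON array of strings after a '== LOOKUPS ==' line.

Apply in order:
  + 244.33.73.0/24 (H3) depth=24
  del 244.33.73.0/24 (clear depth 24)
  + 244.33.64.0/20 (H3) depth=20
  ? 232.40.162.218  path d0:-→d1:-→d2:-→d3:-  best=no-route
  + 95.0.0.0/8 (H5) depth=8
  ? 90.108.137.150  path d0:-→d1:-→d2:-→d3:-→d4:-→d5:-  best=no-route
  + 0.0.0.0/0 (H4) depth=0
  + 0.0.0.0/0 (H3) depth=0
  ? 173.180.198.111  path d0:H3→d1:-  best=H3
  + 95.128.0.0/12 (H3) depth=12
  + 64.0.0.0/3 (H1) depth=3
  ? 64.0.4.52  path d0:H3→d1:-→d2:-→d3:H1  best=H1
  ? 106.245.239.64  path d0:H3→d1:-→d2:-  best=H3
  + 30.55.0.0/16 (H3) depth=16
  + 30.55.64.0/20 (H4) depth=20
  + 244.0.0.0/8 (H1) depth=8
  ? 244.0.0.61  path d0:H3→d1:-→d2:-→d3:-→d4:-→d5:-→d6:-→d7:-→d8:H1→d9:-→d10:-  best=H1
  ? 30.55.64.39  path d0:H3→d1:-→d2:-→d3:-→d4:-→d5:-→d6:-→d7:-→d8:-→d9:-→d10:-→d11:-→d12:-→d13:-→d14:-→d15:-→d16:H3→d17:-→d18:-→d19:-→d20:H4  best=H4
  + 30.55.64.0/20 (H3) depth=20
  + 30.55.0.0/16 (H5) depth=16
  ? 244.0.0.0  path d0:H3→d1:-→d2:-→d3:-→d4:-→d5:-→d6:-→d7:-→d8:H1→d9:-→d10:-  best=H1
  ? 244.0.0.27  path d0:H3→d1:-→d2:-→d3:-→d4:-→d5:-→d6:-→d7:-→d8:H1→d9:-→d10:-  best=H1

== LOOKUPS ==
["no-route","no-route","H3","H1","H3","H1","H4","H1","H1"]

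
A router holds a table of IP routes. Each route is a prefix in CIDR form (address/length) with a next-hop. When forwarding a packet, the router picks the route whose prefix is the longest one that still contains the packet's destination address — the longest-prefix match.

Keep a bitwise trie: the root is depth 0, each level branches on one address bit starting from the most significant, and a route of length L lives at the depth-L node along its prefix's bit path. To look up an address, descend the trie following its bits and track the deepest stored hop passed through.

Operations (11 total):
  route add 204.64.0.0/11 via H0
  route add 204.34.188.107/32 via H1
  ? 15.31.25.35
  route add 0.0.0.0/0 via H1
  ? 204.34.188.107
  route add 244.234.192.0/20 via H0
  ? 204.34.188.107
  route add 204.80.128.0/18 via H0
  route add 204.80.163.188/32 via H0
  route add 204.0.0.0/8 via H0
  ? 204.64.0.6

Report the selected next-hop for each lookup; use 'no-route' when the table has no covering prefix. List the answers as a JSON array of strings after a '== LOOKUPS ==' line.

Process each operation:
  add 204.64.0.0/11 -> H0 at depth 11
  add 204.34.188.107/32 -> H1 at depth 32
  Q 15.31.25.35: descend ε ; hops seen [∅] ; pick no-route
  add 0.0.0.0/0 -> H1 at depth 0
  Q 204.34.188.107: descend 11001100001000101011110001101011 ; hops seen [H1,H1] ; pick H1
  add 244.234.192.0/20 -> H0 at depth 20
  Q 204.34.188.107: descend 11001100001000101011110001101011 ; hops seen [H1,H1] ; pick H1
  add 204.80.128.0/18 -> H0 at depth 18
  add 204.80.163.188/32 -> H0 at depth 32
  add 204.0.0.0/8 -> H0 at depth 8
  Q 204.64.0.6: descend 11001100010 ; hops seen [H1,H0,H0] ; pick H0

== LOOKUPS ==
["no-route","H1","H1","H0"]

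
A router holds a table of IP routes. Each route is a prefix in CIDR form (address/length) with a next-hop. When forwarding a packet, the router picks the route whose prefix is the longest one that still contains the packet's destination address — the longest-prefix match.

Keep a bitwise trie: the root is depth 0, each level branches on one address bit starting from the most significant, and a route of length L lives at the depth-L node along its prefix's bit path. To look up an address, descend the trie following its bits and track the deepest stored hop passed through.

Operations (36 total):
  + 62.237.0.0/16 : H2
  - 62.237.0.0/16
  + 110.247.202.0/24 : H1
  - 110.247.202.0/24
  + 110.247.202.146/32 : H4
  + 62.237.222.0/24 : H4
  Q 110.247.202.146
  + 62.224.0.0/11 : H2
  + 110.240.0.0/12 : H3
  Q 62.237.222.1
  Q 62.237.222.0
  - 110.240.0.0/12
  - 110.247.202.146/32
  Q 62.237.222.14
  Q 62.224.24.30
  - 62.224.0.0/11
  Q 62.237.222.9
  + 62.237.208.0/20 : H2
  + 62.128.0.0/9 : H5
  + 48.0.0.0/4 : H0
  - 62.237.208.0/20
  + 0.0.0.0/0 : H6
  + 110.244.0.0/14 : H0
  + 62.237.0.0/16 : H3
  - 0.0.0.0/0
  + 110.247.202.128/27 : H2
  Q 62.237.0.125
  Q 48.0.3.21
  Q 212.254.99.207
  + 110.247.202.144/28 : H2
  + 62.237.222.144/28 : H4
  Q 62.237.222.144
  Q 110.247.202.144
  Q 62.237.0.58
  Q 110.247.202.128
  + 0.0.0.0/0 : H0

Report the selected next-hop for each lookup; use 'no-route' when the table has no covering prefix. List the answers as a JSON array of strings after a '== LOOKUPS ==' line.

Trace:
  + 62.237.0.0/16 (H2) depth=16
  - 62.237.0.0/16 clear@16
  + 110.247.202.0/24 (H1) depth=24
  - 110.247.202.0/24 clear@24
  + 110.247.202.146/32 (H4) depth=32
  + 62.237.222.0/24 (H4) depth=24
  lookup 110.247.202.146: bits 01101110111101111100101010010010 walk d0:-→d1:-→d2:-→d3:-→d4:-→d5:-→d6:-→d7:-→d8:-→d9:-→d10:-→d11:-→d12:-→d13:-→d14:-→d15:-→d16:-→d17:-→d18:-→d19:-→d20:-→d21:-→d22:-→d23:-→d24:-→d25:-→d26:-→d27:-→d28:-→d29:-→d30:-→d31:-→d32:H4 -> H4
  + 62.224.0.0/11 (H2) depth=11
  + 110.240.0.0/12 (H3) depth=12
  lookup 62.237.222.1: bits 001111101110110111011110 walk d0:-→d1:-→d2:-→d3:-→d4:-→d5:-→d6:-→d7:-→d8:-→d9:-→d10:-→d11:H2→d12:-→d13:-→d14:-→d15:-→d16:-→d17:-→d18:-→d19:-→d20:-→d21:-→d22:-→d23:-→d24:H4 -> H4
  lookup 62.237.222.0: bits 001111101110110111011110 walk d0:-→d1:-→d2:-→d3:-→d4:-→d5:-→d6:-→d7:-→d8:-→d9:-→d10:-→d11:H2→d12:-→d13:-→d14:-→d15:-→d16:-→d17:-→d18:-→d19:-→d20:-→d21:-→d22:-→d23:-→d24:H4 -> H4
  - 110.240.0.0/12 clear@12
  - 110.247.202.146/32 clear@32
  lookup 62.237.222.14: bits 001111101110110111011110 walk d0:-→d1:-→d2:-→d3:-→d4:-→d5:-→d6:-→d7:-→d8:-→d9:-→d10:-→d11:H2→d12:-→d13:-→d14:-→d15:-→d16:-→d17:-→d18:-→d19:-→d20:-→d21:-→d22:-→d23:-→d24:H4 -> H4
  lookup 62.224.24.30: bits 001111101110 walk d0:-→d1:-→d2:-→d3:-→d4:-→d5:-→d6:-→d7:-→d8:-→d9:-→d10:-→d11:H2→d12:- -> H2
  - 62.224.0.0/11 clear@11
  lookup 62.237.222.9: bits 001111101110110111011110 walk d0:-→d1:-→d2:-→d3:-→d4:-→d5:-→d6:-→d7:-→d8:-→d9:-→d10:-→d11:-→d12:-→d13:-→d14:-→d15:-→d16:-→d17:-→d18:-→d19:-→d20:-→d21:-→d22:-→d23:-→d24:H4 -> H4
  + 62.237.208.0/20 (H2) depth=20
  + 62.128.0.0/9 (H5) depth=9
  + 48.0.0.0/4 (H0) depth=4
  - 62.237.208.0/20 clear@20
  + 0.0.0.0/0 (H6) depth=0
  + 110.244.0.0/14 (H0) depth=14
  + 62.237.0.0/16 (H3) depth=16
  - 0.0.0.0/0 clear@0
  + 110.247.202.128/27 (H2) depth=27
  lookup 62.237.0.125: bits 0011111011101101 walk d0:-→d1:-→d2:-→d3:-→d4:H0→d5:-→d6:-→d7:-→d8:-→d9:H5→d10:-→d11:-→d12:-→d13:-→d14:-→d15:-→d16:H3 -> H3
  lookup 48.0.3.21: bits 0011 walk d0:-→d1:-→d2:-→d3:-→d4:H0 -> H0
  lookup 212.254.99.207: bits ε walk d0:- -> no-route
  + 110.247.202.144/28 (H2) depth=28
  + 62.237.222.144/28 (H4) depth=28
  lookup 62.237.222.144: bits 0011111011101101110111101001 walk d0:-→d1:-→d2:-→d3:-→d4:H0→d5:-→d6:-→d7:-→d8:-→d9:H5→d10:-→d11:-→d12:-→d13:-→d14:-→d15:-→d16:H3→d17:-→d18:-→d19:-→d20:-→d21:-→d22:-→d23:-→d24:H4→d25:-→d26:-→d27:-→d28:H4 -> H4
  lookup 110.247.202.144: bits 011011101111011111001010100100 walk d0:-→d1:-→d2:-→d3:-→d4:-→d5:-→d6:-→d7:-→d8:-→d9:-→d10:-→d11:-→d12:-→d13:-→d14:H0→d15:-→d16:-→d17:-→d18:-→d19:-→d20:-→d21:-→d22:-→d23:-→d24:-→d25:-→d26:-→d27:H2→d28:H2→d29:-→d30:- -> H2
  lookup 62.237.0.58: bits 0011111011101101 walk d0:-→d1:-→d2:-→d3:-→d4:H0→d5:-→d6:-→d7:-→d8:-→d9:H5→d10:-→d11:-→d12:-→d13:-→d14:-→d15:-→d16:H3 -> H3
  lookup 110.247.202.128: bits 011011101111011111001010100 walk d0:-→d1:-→d2:-→d3:-→d4:-→d5:-→d6:-→d7:-→d8:-→d9:-→d10:-→d11:-→d12:-→d13:-→d14:H0→d15:-→d16:-→d17:-→d18:-→d19:-→d20:-→d21:-→d22:-→d23:-→d24:-→d25:-→d26:-→d27:H2 -> H2
  + 0.0.0.0/0 (H0) depth=0

== LOOKUPS ==
["H4","H4","H4","H4","H2","H4","H3","H0","no-route","H4","H2","H3","H2"]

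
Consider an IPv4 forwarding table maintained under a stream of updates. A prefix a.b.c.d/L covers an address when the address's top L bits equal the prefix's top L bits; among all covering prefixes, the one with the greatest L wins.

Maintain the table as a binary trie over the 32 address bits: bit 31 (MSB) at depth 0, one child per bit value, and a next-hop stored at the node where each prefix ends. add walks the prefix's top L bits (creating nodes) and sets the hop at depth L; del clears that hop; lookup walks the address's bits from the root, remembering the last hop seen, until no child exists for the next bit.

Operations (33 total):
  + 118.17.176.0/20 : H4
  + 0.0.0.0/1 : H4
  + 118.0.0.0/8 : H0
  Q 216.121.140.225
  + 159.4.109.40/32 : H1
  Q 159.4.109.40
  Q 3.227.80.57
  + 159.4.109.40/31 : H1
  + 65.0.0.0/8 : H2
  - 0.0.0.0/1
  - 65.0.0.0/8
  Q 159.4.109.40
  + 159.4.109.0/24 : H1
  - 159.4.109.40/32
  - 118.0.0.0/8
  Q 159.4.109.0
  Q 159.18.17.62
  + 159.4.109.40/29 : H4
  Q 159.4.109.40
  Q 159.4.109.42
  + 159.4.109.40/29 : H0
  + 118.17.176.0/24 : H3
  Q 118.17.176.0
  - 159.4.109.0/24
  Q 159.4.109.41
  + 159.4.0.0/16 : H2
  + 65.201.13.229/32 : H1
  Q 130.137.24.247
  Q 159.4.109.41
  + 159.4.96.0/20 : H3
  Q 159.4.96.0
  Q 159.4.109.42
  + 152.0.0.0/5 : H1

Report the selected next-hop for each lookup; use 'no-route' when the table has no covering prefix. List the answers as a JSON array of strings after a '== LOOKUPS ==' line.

Trace:
  + 118.17.176.0/20 (H4) depth=20
  + 0.0.0.0/1 (H4) depth=1
  + 118.0.0.0/8 (H0) depth=8
  lookup 216.121.140.225: bits ε walk d0:- -> no-route
  + 159.4.109.40/32 (H1) depth=32
  lookup 159.4.109.40: bits 10011111000001000110110100101000 walk d0:-→d1:-→d2:-→d3:-→d4:-→d5:-→d6:-→d7:-→d8:-→d9:-→d10:-→d11:-→d12:-→d13:-→d14:-→d15:-→d16:-→d17:-→d18:-→d19:-→d20:-→d21:-→d22:-→d23:-→d24:-→d25:-→d26:-→d27:-→d28:-→d29:-→d30:-→d31:-→d32:H1 -> H1
  lookup 3.227.80.57: bits 0 walk d0:-→d1:H4 -> H4
  + 159.4.109.40/31 (H1) depth=31
  + 65.0.0.0/8 (H2) depth=8
  - 0.0.0.0/1 clear@1
  - 65.0.0.0/8 clear@8
  lookup 159.4.109.40: bits 10011111000001000110110100101000 walk d0:-→d1:-→d2:-→d3:-→d4:-→d5:-→d6:-→d7:-→d8:-→d9:-→d10:-→d11:-→d12:-→d13:-→d14:-→d15:-→d16:-→d17:-→d18:-→d19:-→d20:-→d21:-→d22:-→d23:-→d24:-→d25:-→d26:-→d27:-→d28:-→d29:-→d30:-→d31:H1→d32:H1 -> H1
  + 159.4.109.0/24 (H1) depth=24
  - 159.4.109.40/32 clear@32
  - 118.0.0.0/8 clear@8
  lookup 159.4.109.0: bits 10011111000001000110110100 walk d0:-→d1:-→d2:-→d3:-→d4:-→d5:-→d6:-→d7:-→d8:-→d9:-→d10:-→d11:-→d12:-→d13:-→d14:-→d15:-→d16:-→d17:-→d18:-→d19:-→d20:-→d21:-→d22:-→d23:-→d24:H1→d25:-→d26:- -> H1
  lookup 159.18.17.62: bits 10011111000 walk d0:-→d1:-→d2:-→d3:-→d4:-→d5:-→d6:-→d7:-→d8:-→d9:-→d10:-→d11:- -> no-route
  + 159.4.109.40/29 (H4) depth=29
  lookup 159.4.109.40: bits 10011111000001000110110100101000 walk d0:-→d1:-→d2:-→d3:-→d4:-→d5:-→d6:-→d7:-→d8:-→d9:-→d10:-→d11:-→d12:-→d13:-→d14:-→d15:-→d16:-→d17:-→d18:-→d19:-→d20:-→d21:-→d22:-→d23:-→d24:H1→d25:-→d26:-→d27:-→d28:-→d29:H4→d30:-→d31:H1→d32:- -> H1
  lookup 159.4.109.42: bits 100111110000010001101101001010 walk d0:-→d1:-→d2:-→d3:-→d4:-→d5:-→d6:-→d7:-→d8:-→d9:-→d10:-→d11:-→d12:-→d13:-→d14:-→d15:-→d16:-→d17:-→d18:-→d19:-→d20:-→d21:-→d22:-→d23:-→d24:H1→d25:-→d26:-→d27:-→d28:-→d29:H4→d30:- -> H4
  + 159.4.109.40/29 (H0) depth=29
  + 118.17.176.0/24 (H3) depth=24
  lookup 118.17.176.0: bits 011101100001000110110000 walk d0:-→d1:-→d2:-→d3:-→d4:-→d5:-→d6:-→d7:-→d8:-→d9:-→d10:-→d11:-→d12:-→d13:-→d14:-→d15:-→d16:-→d17:-→d18:-→d19:-→d20:H4→d21:-→d22:-→d23:-→d24:H3 -> H3
  - 159.4.109.0/24 clear@24
  lookup 159.4.109.41: bits 1001111100000100011011010010100 walk d0:-→d1:-→d2:-→d3:-→d4:-→d5:-→d6:-→d7:-→d8:-→d9:-→d10:-→d11:-→d12:-→d13:-→d14:-→d15:-→d16:-→d17:-→d18:-→d19:-→d20:-→d21:-→d22:-→d23:-→d24:-→d25:-→d26:-→d27:-→d28:-→d29:H0→d30:-→d31:H1 -> H1
  + 159.4.0.0/16 (H2) depth=16
  + 65.201.13.229/32 (H1) depth=32
  lookup 130.137.24.247: bits 100 walk d0:-→d1:-→d2:-→d3:- -> no-route
  lookup 159.4.109.41: bits 1001111100000100011011010010100 walk d0:-→d1:-→d2:-→d3:-→d4:-→d5:-→d6:-→d7:-→d8:-→d9:-→d10:-→d11:-→d12:-→d13:-→d14:-→d15:-→d16:H2→d17:-→d18:-→d19:-→d20:-→d21:-→d22:-→d23:-→d24:-→d25:-→d26:-→d27:-→d28:-→d29:H0→d30:-→d31:H1 -> H1
  + 159.4.96.0/20 (H3) depth=20
  lookup 159.4.96.0: bits 10011111000001000110 walk d0:-→d1:-→d2:-→d3:-→d4:-→d5:-→d6:-→d7:-→d8:-→d9:-→d10:-→d11:-→d12:-→d13:-→d14:-→d15:-→d16:H2→d17:-→d18:-→d19:-→d20:H3 -> H3
  lookup 159.4.109.42: bits 100111110000010001101101001010 walk d0:-→d1:-→d2:-→d3:-→d4:-→d5:-→d6:-→d7:-→d8:-→d9:-→d10:-→d11:-→d12:-→d13:-→d14:-→d15:-→d16:H2→d17:-→d18:-→d19:-→d20:H3→d21:-→d22:-→d23:-→d24:-→d25:-→d26:-→d27:-→d28:-→d29:H0→d30:- -> H0
  + 152.0.0.0/5 (H1) depth=5

== LOOKUPS ==
["no-route","H1","H4","H1","H1","no-route","H1","H4","H3","H1","no-route","H1","H3","H0"]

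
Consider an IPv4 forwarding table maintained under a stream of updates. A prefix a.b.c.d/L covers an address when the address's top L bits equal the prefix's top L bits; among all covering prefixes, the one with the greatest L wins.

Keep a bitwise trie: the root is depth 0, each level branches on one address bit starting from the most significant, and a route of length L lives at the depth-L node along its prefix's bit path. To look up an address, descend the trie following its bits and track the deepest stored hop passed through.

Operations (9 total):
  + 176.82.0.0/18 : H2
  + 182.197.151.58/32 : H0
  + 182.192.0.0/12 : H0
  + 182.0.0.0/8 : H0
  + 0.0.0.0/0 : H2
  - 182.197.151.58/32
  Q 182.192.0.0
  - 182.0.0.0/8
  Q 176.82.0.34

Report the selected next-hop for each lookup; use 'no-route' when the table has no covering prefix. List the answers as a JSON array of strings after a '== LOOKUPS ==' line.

Apply in order:
  add 176.82.0.0/18 -> H2 at depth 18
  add 182.197.151.58/32 -> H0 at depth 32
  add 182.192.0.0/12 -> H0 at depth 12
  add 182.0.0.0/8 -> H0 at depth 8
  add 0.0.0.0/0 -> H2 at depth 0
  del 182.197.151.58/32 (clear depth 32)
  ? 182.192.0.0  path d0:H2→d1:-→d2:-→d3:-→d4:-→d5:-→d6:-→d7:-→d8:H0→d9:-→d10:-→d11:-→d12:H0→d13:-  best=H0
  del 182.0.0.0/8 (clear depth 8)
  ? 176.82.0.34  path d0:H2→d1:-→d2:-→d3:-→d4:-→d5:-→d6:-→d7:-→d8:-→d9:-→d10:-→d11:-→d12:-→d13:-→d14:-→d15:-→d16:-→d17:-→d18:H2  best=H2

== LOOKUPS ==
["H0","H2"]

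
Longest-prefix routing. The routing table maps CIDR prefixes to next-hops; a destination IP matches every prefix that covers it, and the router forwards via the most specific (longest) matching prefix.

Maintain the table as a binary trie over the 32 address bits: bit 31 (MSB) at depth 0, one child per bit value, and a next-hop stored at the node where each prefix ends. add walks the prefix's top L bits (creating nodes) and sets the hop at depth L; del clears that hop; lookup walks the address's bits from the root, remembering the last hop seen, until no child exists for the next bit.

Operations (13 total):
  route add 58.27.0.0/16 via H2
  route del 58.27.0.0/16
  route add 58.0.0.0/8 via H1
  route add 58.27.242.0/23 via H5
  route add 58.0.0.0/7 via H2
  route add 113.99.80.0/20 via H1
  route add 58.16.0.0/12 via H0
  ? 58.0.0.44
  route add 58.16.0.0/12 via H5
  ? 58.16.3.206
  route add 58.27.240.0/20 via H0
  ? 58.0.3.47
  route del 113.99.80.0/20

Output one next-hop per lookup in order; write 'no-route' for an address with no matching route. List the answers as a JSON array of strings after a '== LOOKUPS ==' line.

Process each operation:
  + 58.27.0.0/16 (H2) depth=16
  - 58.27.0.0/16 clear@16
  + 58.0.0.0/8 (H1) depth=8
  + 58.27.242.0/23 (H5) depth=23
  + 58.0.0.0/7 (H2) depth=7
  + 113.99.80.0/20 (H1) depth=20
  + 58.16.0.0/12 (H0) depth=12
  Q 58.0.0.44: descend 00111010000 ; hops seen [H2,H1] ; pick H1
  + 58.16.0.0/12 (H5) depth=12
  Q 58.16.3.206: descend 001110100001 ; hops seen [H2,H1,H5] ; pick H5
  + 58.27.240.0/20 (H0) depth=20
  Q 58.0.3.47: descend 00111010000 ; hops seen [H2,H1] ; pick H1
  - 113.99.80.0/20 clear@20

== LOOKUPS ==
["H1","H5","H1"]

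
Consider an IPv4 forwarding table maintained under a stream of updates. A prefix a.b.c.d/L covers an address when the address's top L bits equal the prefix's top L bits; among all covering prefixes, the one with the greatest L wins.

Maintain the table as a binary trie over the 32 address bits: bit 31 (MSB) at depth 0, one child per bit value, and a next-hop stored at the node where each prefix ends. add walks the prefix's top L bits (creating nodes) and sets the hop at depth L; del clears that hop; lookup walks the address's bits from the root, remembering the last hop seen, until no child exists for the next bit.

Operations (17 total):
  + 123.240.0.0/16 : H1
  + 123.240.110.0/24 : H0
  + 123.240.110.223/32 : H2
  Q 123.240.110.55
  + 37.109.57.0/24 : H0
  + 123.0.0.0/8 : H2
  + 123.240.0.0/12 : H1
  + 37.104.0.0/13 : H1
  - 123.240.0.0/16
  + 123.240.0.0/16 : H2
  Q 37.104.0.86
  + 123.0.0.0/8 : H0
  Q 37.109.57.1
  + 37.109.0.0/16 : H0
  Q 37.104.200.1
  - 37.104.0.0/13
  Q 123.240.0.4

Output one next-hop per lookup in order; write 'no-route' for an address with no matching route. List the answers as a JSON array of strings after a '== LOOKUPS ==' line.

Apply in order:
  + 123.240.0.0/16 (H1) depth=16
  + 123.240.110.0/24 (H0) depth=24
  + 123.240.110.223/32 (H2) depth=32
  Q 123.240.110.55: descend 011110111111000001101110 ; hops seen [H1,H0] ; pick H0
  + 37.109.57.0/24 (H0) depth=24
  + 123.0.0.0/8 (H2) depth=8
  + 123.240.0.0/12 (H1) depth=12
  + 37.104.0.0/13 (H1) depth=13
  del 123.240.0.0/16 (clear depth 16)
  + 123.240.0.0/16 (H2) depth=16
  Q 37.104.0.86: descend 0010010101101 ; hops seen [H1] ; pick H1
  + 123.0.0.0/8 (H0) depth=8
  Q 37.109.57.1: descend 001001010110110100111001 ; hops seen [H1,H0] ; pick H0
  + 37.109.0.0/16 (H0) depth=16
  Q 37.104.200.1: descend 0010010101101 ; hops seen [H1] ; pick H1
  del 37.104.0.0/13 (clear depth 13)
  Q 123.240.0.4: descend 01111011111100000 ; hops seen [H0,H1,H2] ; pick H2

== LOOKUPS ==
["H0","H1","H0","H1","H2"]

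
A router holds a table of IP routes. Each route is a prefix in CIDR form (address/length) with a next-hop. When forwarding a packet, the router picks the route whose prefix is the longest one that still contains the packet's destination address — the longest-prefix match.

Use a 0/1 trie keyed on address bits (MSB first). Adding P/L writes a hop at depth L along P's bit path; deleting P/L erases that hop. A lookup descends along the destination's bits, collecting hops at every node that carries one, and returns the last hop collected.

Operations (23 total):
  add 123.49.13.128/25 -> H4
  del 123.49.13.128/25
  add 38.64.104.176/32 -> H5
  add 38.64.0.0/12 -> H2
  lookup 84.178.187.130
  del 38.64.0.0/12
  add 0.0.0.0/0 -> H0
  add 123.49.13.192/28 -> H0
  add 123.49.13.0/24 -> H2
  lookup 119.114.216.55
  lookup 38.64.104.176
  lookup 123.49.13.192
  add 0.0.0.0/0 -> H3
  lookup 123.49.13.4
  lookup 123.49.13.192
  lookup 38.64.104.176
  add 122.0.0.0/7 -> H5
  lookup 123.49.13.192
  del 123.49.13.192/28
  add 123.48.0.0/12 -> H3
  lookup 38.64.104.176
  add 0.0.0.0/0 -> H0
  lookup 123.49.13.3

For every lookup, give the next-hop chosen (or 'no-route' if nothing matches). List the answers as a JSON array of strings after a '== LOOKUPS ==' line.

Trace:
  add 123.49.13.128/25 -> H4 at depth 25
  del 123.49.13.128/25 (clear depth 25)
  add 38.64.104.176/32 -> H5 at depth 32
  add 38.64.0.0/12 -> H2 at depth 12
  Q 84.178.187.130: descend 01 ; hops seen [∅] ; pick no-route
  del 38.64.0.0/12 (clear depth 12)
  add 0.0.0.0/0 -> H0 at depth 0
  add 123.49.13.192/28 -> H0 at depth 28
  add 123.49.13.0/24 -> H2 at depth 24
  Q 119.114.216.55: descend 0111 ; hops seen [H0] ; pick H0
  Q 38.64.104.176: descend 00100110010000000110100010110000 ; hops seen [H0,H5] ; pick H5
  Q 123.49.13.192: descend 0111101100110001000011011100 ; hops seen [H0,H2,H0] ; pick H0
  add 0.0.0.0/0 -> H3 at depth 0
  Q 123.49.13.4: descend 011110110011000100001101 ; hops seen [H3,H2] ; pick H2
  Q 123.49.13.192: descend 0111101100110001000011011100 ; hops seen [H3,H2,H0] ; pick H0
  Q 38.64.104.176: descend 00100110010000000110100010110000 ; hops seen [H3,H5] ; pick H5
  add 122.0.0.0/7 -> H5 at depth 7
  Q 123.49.13.192: descend 0111101100110001000011011100 ; hops seen [H3,H5,H2,H0] ; pick H0
  del 123.49.13.192/28 (clear depth 28)
  add 123.48.0.0/12 -> H3 at depth 12
  Q 38.64.104.176: descend 00100110010000000110100010110000 ; hops seen [H3,H5] ; pick H5
  add 0.0.0.0/0 -> H0 at depth 0
  Q 123.49.13.3: descend 011110110011000100001101 ; hops seen [H0,H5,H3,H2] ; pick H2

== LOOKUPS ==
["no-route","H0","H5","H0","H2","H0","H5","H0","H5","H2"]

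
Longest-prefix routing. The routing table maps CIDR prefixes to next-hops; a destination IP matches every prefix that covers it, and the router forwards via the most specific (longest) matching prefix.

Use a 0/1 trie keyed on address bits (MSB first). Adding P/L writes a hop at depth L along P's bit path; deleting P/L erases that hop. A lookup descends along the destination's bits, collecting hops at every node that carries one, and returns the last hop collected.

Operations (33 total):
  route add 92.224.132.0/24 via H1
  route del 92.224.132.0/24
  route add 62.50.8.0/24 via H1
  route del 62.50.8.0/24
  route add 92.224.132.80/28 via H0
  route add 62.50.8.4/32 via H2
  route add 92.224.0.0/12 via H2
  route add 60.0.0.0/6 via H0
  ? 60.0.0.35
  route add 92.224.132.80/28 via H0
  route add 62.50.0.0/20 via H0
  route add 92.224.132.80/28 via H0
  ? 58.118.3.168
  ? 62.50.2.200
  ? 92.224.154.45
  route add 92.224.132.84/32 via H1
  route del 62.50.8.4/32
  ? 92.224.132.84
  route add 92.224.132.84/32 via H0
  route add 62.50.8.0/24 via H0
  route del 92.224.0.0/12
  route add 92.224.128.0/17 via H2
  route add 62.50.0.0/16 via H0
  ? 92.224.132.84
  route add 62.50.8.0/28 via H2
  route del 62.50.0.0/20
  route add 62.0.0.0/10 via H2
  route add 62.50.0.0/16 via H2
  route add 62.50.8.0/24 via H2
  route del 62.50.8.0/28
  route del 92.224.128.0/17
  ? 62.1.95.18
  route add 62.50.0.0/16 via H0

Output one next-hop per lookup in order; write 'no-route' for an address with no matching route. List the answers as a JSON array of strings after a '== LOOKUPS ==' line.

Trace:
  + 92.224.132.0/24 (H1) depth=24
  del 92.224.132.0/24 (clear depth 24)
  + 62.50.8.0/24 (H1) depth=24
  del 62.50.8.0/24 (clear depth 24)
  + 92.224.132.80/28 (H0) depth=28
  + 62.50.8.4/32 (H2) depth=32
  + 92.224.0.0/12 (H2) depth=12
  + 60.0.0.0/6 (H0) depth=6
  lookup 60.0.0.35: bits 001111 walk d0:-→d1:-→d2:-→d3:-→d4:-→d5:-→d6:H0 -> H0
  + 92.224.132.80/28 (H0) depth=28
  + 62.50.0.0/20 (H0) depth=20
  + 92.224.132.80/28 (H0) depth=28
  lookup 58.118.3.168: bits 00111 walk d0:-→d1:-→d2:-→d3:-→d4:-→d5:- -> no-route
  lookup 62.50.2.200: bits 00111110001100100000 walk d0:-→d1:-→d2:-→d3:-→d4:-→d5:-→d6:H0→d7:-→d8:-→d9:-→d10:-→d11:-→d12:-→d13:-→d14:-→d15:-→d16:-→d17:-→d18:-→d19:-→d20:H0 -> H0
  lookup 92.224.154.45: bits 0101110011100000100 walk d0:-→d1:-→d2:-→d3:-→d4:-→d5:-→d6:-→d7:-→d8:-→d9:-→d10:-→d11:-→d12:H2→d13:-→d14:-→d15:-→d16:-→d17:-→d18:-→d19:- -> H2
  + 92.224.132.84/32 (H1) depth=32
  del 62.50.8.4/32 (clear depth 32)
  lookup 92.224.132.84: bits 01011100111000001000010001010100 walk d0:-→d1:-→d2:-→d3:-→d4:-→d5:-→d6:-→d7:-→d8:-→d9:-→d10:-→d11:-→d12:H2→d13:-→d14:-→d15:-→d16:-→d17:-→d18:-→d19:-→d20:-→d21:-→d22:-→d23:-→d24:-→d25:-→d26:-→d27:-→d28:H0→d29:-→d30:-→d31:-→d32:H1 -> H1
  + 92.224.132.84/32 (H0) depth=32
  + 62.50.8.0/24 (H0) depth=24
  del 92.224.0.0/12 (clear depth 12)
  + 92.224.128.0/17 (H2) depth=17
  + 62.50.0.0/16 (H0) depth=16
  lookup 92.224.132.84: bits 01011100111000001000010001010100 walk d0:-→d1:-→d2:-→d3:-→d4:-→d5:-→d6:-→d7:-→d8:-→d9:-→d10:-→d11:-→d12:-→d13:-→d14:-→d15:-→d16:-→d17:H2→d18:-→d19:-→d20:-→d21:-→d22:-→d23:-→d24:-→d25:-→d26:-→d27:-→d28:H0→d29:-→d30:-→d31:-→d32:H0 -> H0
  + 62.50.8.0/28 (H2) depth=28
  del 62.50.0.0/20 (clear depth 20)
  + 62.0.0.0/10 (H2) depth=10
  + 62.50.0.0/16 (H2) depth=16
  + 62.50.8.0/24 (H2) depth=24
  del 62.50.8.0/28 (clear depth 28)
  del 92.224.128.0/17 (clear depth 17)
  lookup 62.1.95.18: bits 0011111000 walk d0:-→d1:-→d2:-→d3:-→d4:-→d5:-→d6:H0→d7:-→d8:-→d9:-→d10:H2 -> H2
  + 62.50.0.0/16 (H0) depth=16

== LOOKUPS ==
["H0","no-route","H0","H2","H1","H0","H2"]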